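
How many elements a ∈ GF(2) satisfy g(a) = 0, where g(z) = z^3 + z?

2

Evaluate at each of the 2 elements of GF(2):
g(0) = 0 → root; g(1) = 0 → root.
Roots: {0, 1}.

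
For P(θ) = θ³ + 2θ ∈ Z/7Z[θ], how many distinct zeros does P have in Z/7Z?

Evaluate at each of the 7 elements of Z/7Z:
P(0) = 0 → root; P(1) = 3; P(2) = 5; P(3) = 5; P(4) = 2; P(5) = 2; P(6) = 4.
Roots: {0}.

1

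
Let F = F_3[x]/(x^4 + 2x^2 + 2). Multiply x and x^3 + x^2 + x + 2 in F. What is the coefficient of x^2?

Multiply in F_3[x]: (x)·(x^3 + x^2 + x + 2) = x^4 + x^3 + x^2 + 2x.
Reduce using x^4 ≡ x^2 + 1 (mod x^4 + 2x^2 + 2).
Reduced: x^3 + 2x^2 + 2x + 1.

2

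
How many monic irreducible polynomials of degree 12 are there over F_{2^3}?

5726600880

x^(8^12) − x is the product of all monic irreducibles of degree dividing 12; Möbius inversion gives N = (1/12) Σ μ(12/d)·8^d.
Divisors of 12: 1, 2, 3, 4, 6, 12; μ(12/d) for each: 0, 1, 0, -1, -1, 1.
Σ = 8^2 − 8^4 − 8^6 + 8^12 = 68719210560.
N = 68719210560/12 = 5726600880.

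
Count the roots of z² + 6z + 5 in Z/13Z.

2

Write f(z) = z² + 6z + 5.
Evaluate at each of the 13 elements of Z/13Z:
f(0) = 5; f(1) = 12; f(2) = 8; f(3) = 6; f(4) = 6; f(5) = 8; f(6) = 12; f(7) = 5; f(8) = 0 → root; f(9) = 10; f(10) = 9; f(11) = 10; f(12) = 0 → root.
Roots: {8, 12}.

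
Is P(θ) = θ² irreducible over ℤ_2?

No

Check for roots in ℤ_2: P(0) = 0 → root; P(1) = 1.
P(0) = 0, so (θ) divides P(θ); P is reducible.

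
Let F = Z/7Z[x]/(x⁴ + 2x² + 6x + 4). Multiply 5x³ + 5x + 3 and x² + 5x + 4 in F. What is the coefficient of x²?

Multiply in Z/7Z[x]: (5x³ + 5x + 3)·(x² + 5x + 4) = 5x⁵ + 4x⁴ + 4x³ + 5.
Reduce using x⁴ ≡ 5x² + x + 3 (mod x⁴ + 2x² + 6x + 4).
Reduced: x³ + 4x² + 5x + 3.

4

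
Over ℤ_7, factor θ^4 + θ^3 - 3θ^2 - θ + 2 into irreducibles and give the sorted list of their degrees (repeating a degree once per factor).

Write g(θ) = θ^4 + θ^3 - 3θ^2 - θ + 2.
Linear factors from roots: (θ - 1), (θ + 2), (θ + 1).
Complete factorization: g(θ) = (θ + 1)·(θ + 2)·(θ - 1)^2.
Factor degrees with multiplicity: 1 + 1 + 1 + 1 = 4.

1, 1, 1, 1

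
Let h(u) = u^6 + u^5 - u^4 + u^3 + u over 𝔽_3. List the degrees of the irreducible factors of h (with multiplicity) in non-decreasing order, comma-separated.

Roots in 𝔽_3: h(0) = 0 → root; h(1) = 0 → root; h(2) = 0 → root.
Linear factors from roots: (u), (u - 1), (u + 1).
Complete factorization: h(u) = (u)·(u + 1)·(u - 1)·(u^3 + u^2 - 1).
Factor degrees with multiplicity: 1 + 1 + 1 + 3 = 6.

1, 1, 1, 3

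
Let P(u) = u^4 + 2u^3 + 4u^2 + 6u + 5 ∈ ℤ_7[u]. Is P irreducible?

Yes

Check for roots in ℤ_7: P(0) = 5; P(1) = 4; P(2) = 2; P(3) = 5; P(4) = 1; P(5) = 2; P(6) = 2.
No roots, so no linear factors.
Degree-2 irreducible divisors: test the 21 monic irreducibles of degree 2 over GF(7).
None of them divide P (all give nonzero remainder).
No irreducible factor of degree ≤ 2 exists, so P is irreducible over GF(7).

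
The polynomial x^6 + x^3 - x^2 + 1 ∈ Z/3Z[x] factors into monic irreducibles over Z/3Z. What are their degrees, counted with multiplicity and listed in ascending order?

1, 2, 3

Write h(x) = x^6 + x^3 - x^2 + 1.
Roots in Z/3Z: h(0) = 1; h(1) = 2; h(2) = 0 → root.
Linear factors from roots: (x + 1).
Complete factorization: h(x) = (x + 1)·(x^2 - x - 1)·(x^3 - x - 1).
Factor degrees with multiplicity: 1 + 2 + 3 = 6.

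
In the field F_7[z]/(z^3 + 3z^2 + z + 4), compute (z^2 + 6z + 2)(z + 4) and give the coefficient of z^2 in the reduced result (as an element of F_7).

0

Multiply in F_7[z]: (z^2 + 6z + 2)·(z + 4) = z^3 + 3z^2 + 5z + 1.
Reduce using z^3 ≡ 4z^2 + 6z + 3 (mod z^3 + 3z^2 + z + 4).
Reduced: 4z + 4.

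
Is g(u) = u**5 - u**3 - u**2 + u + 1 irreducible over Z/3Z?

Yes

Check for roots in Z/3Z: g(0) = 1; g(1) = 1; g(2) = 2.
No roots, so no linear factors.
Monic irreducibles of degree 2 over GF(3): u**2 + 1, u**2 + u - 1, u**2 - u - 1.
None of them divide g (all give nonzero remainder).
No irreducible factor of degree ≤ 2 exists, so g is irreducible over GF(3).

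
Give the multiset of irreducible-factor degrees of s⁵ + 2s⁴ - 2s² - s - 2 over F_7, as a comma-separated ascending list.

1, 2, 2

Write h(s) = s⁵ + 2s⁴ - 2s² - s - 2.
Linear factors from roots: (s + 3).
Complete factorization: h(s) = (s + 3)·(s² + 2s + 3)·(s² - 3s - 1).
Factor degrees with multiplicity: 1 + 2 + 2 = 5.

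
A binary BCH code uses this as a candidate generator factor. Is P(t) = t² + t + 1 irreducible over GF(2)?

Yes

Check for roots in GF(2): P(0) = 1; P(1) = 1.
No roots. A degree-2 polynomial over a field with no linear factor is irreducible.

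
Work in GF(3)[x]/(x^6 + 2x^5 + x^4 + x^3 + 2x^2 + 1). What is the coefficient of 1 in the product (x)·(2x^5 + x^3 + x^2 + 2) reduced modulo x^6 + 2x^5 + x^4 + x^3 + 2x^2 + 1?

Multiply in GF(3)[x]: (x)·(2x^5 + x^3 + x^2 + 2) = 2x^6 + x^4 + x^3 + 2x.
Reduce using x^6 ≡ x^5 + 2x^4 + 2x^3 + x^2 + 2 (mod x^6 + 2x^5 + x^4 + x^3 + 2x^2 + 1).
Reduced: 2x^5 + 2x^4 + 2x^3 + 2x^2 + 2x + 1.

1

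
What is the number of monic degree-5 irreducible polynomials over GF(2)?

6

Gauss's count: N_{2}(5) = (1/5) Σ_{d|5} μ(5/d)·2^d.
Divisors of 5: 1, 5; μ(5/d) for each: -1, 1.
Σ = − 2^1 + 2^5 = 30.
N = 30/5 = 6.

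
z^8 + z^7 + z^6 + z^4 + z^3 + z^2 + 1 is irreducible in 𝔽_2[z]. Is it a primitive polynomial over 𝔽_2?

No

Write f(z) = z^8 + z^7 + z^6 + z^4 + z^3 + z^2 + 1.
|GF(2^8)^×| = 2^8 − 1 = 255. Prime factorization: 255 = 3·5·17.
f is primitive ⇔ z has order 255 in GF(2)[z]/(f), i.e. z^(255/q) ≠ 1 for each prime q | 255.
z^(85) mod f = 1
z^(51) mod f = z^6 + z^3.
z^(15) mod f = z^7 + z^6 + z^4 + z^3 + z^2 + z.
Since z^(85) = 1, the order of z divides 85 < 255; not primitive.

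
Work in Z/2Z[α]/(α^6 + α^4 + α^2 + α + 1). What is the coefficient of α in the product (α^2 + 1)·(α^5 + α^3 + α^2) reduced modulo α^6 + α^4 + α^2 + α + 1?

1

Multiply in Z/2Z[α]: (α^2 + 1)·(α^5 + α^3 + α^2) = α^7 + α^4 + α^3 + α^2.
Reduce using α^6 ≡ α^4 + α^2 + α + 1 (mod α^6 + α^4 + α^2 + α + 1).
Reduced: α^5 + α^4 + α.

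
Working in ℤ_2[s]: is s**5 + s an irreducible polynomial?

Write g(s) = s**5 + s.
Check for roots in ℤ_2: g(0) = 0 → root; g(1) = 0 → root.
g(0) = 0, so (s) divides g(s); g is reducible.

No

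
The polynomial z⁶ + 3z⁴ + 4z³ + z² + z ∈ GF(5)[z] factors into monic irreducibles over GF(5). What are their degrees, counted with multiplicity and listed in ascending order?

Write g(z) = z⁶ + 3z⁴ + 4z³ + z² + z.
Roots in GF(5): g(0) = 0 → root; g(1) = 0 → root; g(2) = 0 → root; g(3) = 2; g(4) = 0 → root.
Linear factors from roots: (z), (z + 4), (z + 3), (z + 1).
Complete factorization: g(z) = (z)·(z + 1)·(z + 3)·(z + 4)·(z² + 2z + 3).
Factor degrees with multiplicity: 1 + 1 + 1 + 1 + 2 = 6.

1, 1, 1, 1, 2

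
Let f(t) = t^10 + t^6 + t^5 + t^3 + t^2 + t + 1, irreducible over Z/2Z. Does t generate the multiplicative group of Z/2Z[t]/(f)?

|GF(2^10)^×| = 2^10 − 1 = 1023. Prime factorization: 1023 = 3·11·31.
f is primitive ⇔ t has order 1023 in GF(2)[t]/(f), i.e. t^(1023/q) ≠ 1 for each prime q | 1023.
t^(341) mod f = t^5 + t^3 + t.
t^(93) mod f = t^9 + t^8 + t^5 + t^4 + t^3 + t.
t^(33) mod f = t^8 + t^6 + t^2.
None equal 1, so t has full order 1023; f is primitive.

Yes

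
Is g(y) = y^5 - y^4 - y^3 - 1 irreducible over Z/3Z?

Yes

Check for roots in Z/3Z: g(0) = 2; g(1) = 1; g(2) = 1.
No roots, so no linear factors.
Monic irreducibles of degree 2 over GF(3): y^2 + 1, y^2 + y - 1, y^2 - y - 1.
None of them divide g (all give nonzero remainder).
No irreducible factor of degree ≤ 2 exists, so g is irreducible over GF(3).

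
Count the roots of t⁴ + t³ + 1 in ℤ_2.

0

Write P(t) = t⁴ + t³ + 1.
Evaluate at each of the 2 elements of ℤ_2:
P(0) = 1; P(1) = 1.
No element is a root.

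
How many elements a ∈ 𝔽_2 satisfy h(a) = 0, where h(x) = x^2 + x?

Evaluate at each of the 2 elements of 𝔽_2:
h(0) = 0 → root; h(1) = 0 → root.
Roots: {0, 1}.

2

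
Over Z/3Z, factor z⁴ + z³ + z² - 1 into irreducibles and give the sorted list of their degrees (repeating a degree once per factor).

Write f(z) = z⁴ + z³ + z² - 1.
Roots in Z/3Z: f(0) = 2; f(1) = 2; f(2) = 0 → root.
Linear factors from roots: (z + 1).
Complete factorization: f(z) = (z + 1)^2·(z² - z - 1).
Factor degrees with multiplicity: 1 + 1 + 2 = 4.

1, 1, 2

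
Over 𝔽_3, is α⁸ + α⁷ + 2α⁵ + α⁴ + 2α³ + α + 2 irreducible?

Yes

Write P(α) = α⁸ + α⁷ + 2α⁵ + α⁴ + 2α³ + α + 2.
Check for roots in 𝔽_3: P(0) = 2; P(1) = 1; P(2) = 1.
No roots, so no linear factors.
Monic irreducibles of degree 2 over GF(3): α² + 1, α² + α + 2, α² + 2α + 2.
None of them divide P (all give nonzero remainder).
Degree-3 irreducible divisors: test the 8 monic irreducibles of degree 3 over GF(3).
None of them divide P (all give nonzero remainder).
Degree-4 irreducible divisors: test the 18 monic irreducibles of degree 4 over GF(3).
None of them divide P (all give nonzero remainder).
No irreducible factor of degree ≤ 4 exists, so P is irreducible over GF(3).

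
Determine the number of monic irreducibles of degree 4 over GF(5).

By the necklace-counting formula, N_5(4) = (1/4) Σ_{d|4} μ(4/d)·5^d.
Divisors of 4: 1, 2, 4; μ(4/d) for each: 0, -1, 1.
Σ = − 5^2 + 5^4 = 600.
N = 600/4 = 150.

150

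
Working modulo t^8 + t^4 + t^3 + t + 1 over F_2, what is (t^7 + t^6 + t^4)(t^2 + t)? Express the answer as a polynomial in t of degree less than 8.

Multiply in F_2[t]: (t^7 + t^6 + t^4)·(t^2 + t) = t^9 + t^7 + t^6 + t^5.
Reduce using t^8 ≡ t^4 + t^3 + t + 1 (mod t^8 + t^4 + t^3 + t + 1).
Reduced: t^7 + t^6 + t^4 + t^2 + t.

t^7 + t^6 + t^4 + t^2 + t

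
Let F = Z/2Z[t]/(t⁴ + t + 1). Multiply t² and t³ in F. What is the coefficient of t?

1

Multiply in Z/2Z[t]: (t²)·(t³) = t⁵.
Reduce using t⁴ ≡ t + 1 (mod t⁴ + t + 1).
Reduced: t² + t.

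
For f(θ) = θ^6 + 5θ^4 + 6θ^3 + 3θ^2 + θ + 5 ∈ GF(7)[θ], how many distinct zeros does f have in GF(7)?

Evaluate at each of the 7 elements of GF(7):
f(0) = 5; f(1) = 0 → root; f(2) = 1; f(3) = 1; f(4) = 0 → root; f(5) = 6; f(6) = 0 → root.
Roots: {1, 4, 6}.

3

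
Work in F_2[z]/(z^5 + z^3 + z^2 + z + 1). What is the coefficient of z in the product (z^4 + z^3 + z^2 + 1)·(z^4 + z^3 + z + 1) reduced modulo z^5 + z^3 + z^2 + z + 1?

1

Multiply in F_2[z]: (z^4 + z^3 + z^2 + 1)·(z^4 + z^3 + z + 1) = z^8 + z^4 + z^3 + z^2 + z + 1.
Reduce using z^5 ≡ z^3 + z^2 + z + 1 (mod z^5 + z^3 + z^2 + z + 1).
Reduced: z^4 + z^2 + z.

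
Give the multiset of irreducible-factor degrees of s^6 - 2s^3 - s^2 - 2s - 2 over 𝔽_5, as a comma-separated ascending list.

Write g(s) = s^6 - 2s^3 - s^2 - 2s - 2.
Roots in 𝔽_5: g(0) = 3; g(1) = 4; g(2) = 3; g(3) = 3; g(4) = 2.
Complete factorization: g(s) = (s^2 + 2s - 1)·(s^4 - 2s^3 + s + 2).
Factor degrees with multiplicity: 2 + 4 = 6.

2, 4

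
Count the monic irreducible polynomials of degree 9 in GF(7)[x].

4483696

The number of monic irreducibles of degree 9 over GF(7) is (1/9)·Σ_{d∣9} μ(9/d) 7^d.
Divisors of 9: 1, 3, 9; μ(9/d) for each: 0, -1, 1.
Σ = − 7^3 + 7^9 = 40353264.
N = 40353264/9 = 4483696.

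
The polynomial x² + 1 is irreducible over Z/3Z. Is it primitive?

No

Write f(x) = x² + 1.
|GF(3^2)^×| = 3^2 − 1 = 8. Prime factorization: 8 = 2^3.
f is primitive ⇔ x has order 8 in GF(3)[x]/(f), i.e. x^(8/q) ≠ 1 for each prime q | 8.
x^(4) mod f = 1
Since x^(4) = 1, the order of x divides 4 < 8; not primitive.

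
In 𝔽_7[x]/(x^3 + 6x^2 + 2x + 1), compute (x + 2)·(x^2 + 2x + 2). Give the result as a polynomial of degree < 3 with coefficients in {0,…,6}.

Multiply in 𝔽_7[x]: (x + 2)·(x^2 + 2x + 2) = x^3 + 4x^2 + 6x + 4.
Reduce using x^3 ≡ x^2 + 5x + 6 (mod x^3 + 6x^2 + 2x + 1).
Reduced: 5x^2 + 4x + 3.

5x^2 + 4x + 3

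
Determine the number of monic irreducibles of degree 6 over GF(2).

9

Gauss's count: N_{2}(6) = (1/6) Σ_{d|6} μ(6/d)·2^d.
Divisors of 6: 1, 2, 3, 6; μ(6/d) for each: 1, -1, -1, 1.
Σ = 2^1 − 2^2 − 2^3 + 2^6 = 54.
N = 54/6 = 9.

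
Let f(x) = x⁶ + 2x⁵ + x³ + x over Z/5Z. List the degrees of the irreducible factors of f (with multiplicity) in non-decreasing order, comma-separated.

Roots in Z/5Z: f(0) = 0 → root; f(1) = 0 → root; f(2) = 3; f(3) = 0 → root; f(4) = 2.
Linear factors from roots: (x), (x + 4), (x + 2).
Complete factorization: f(x) = (x)·(x + 2)·(x + 4)^2·(x² + 2x + 3).
Factor degrees with multiplicity: 1 + 1 + 1 + 1 + 2 = 6.

1, 1, 1, 1, 2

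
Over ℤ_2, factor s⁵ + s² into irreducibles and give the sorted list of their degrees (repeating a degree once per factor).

1, 1, 1, 2

Write g(s) = s⁵ + s².
Roots in ℤ_2: g(0) = 0 → root; g(1) = 0 → root.
Linear factors from roots: (s), (s + 1).
Complete factorization: g(s) = (s + 1)·(s)^2·(s² + s + 1).
Factor degrees with multiplicity: 1 + 1 + 1 + 2 = 5.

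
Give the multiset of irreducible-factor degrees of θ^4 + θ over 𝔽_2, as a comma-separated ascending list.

1, 1, 2

Write f(θ) = θ^4 + θ.
Roots in 𝔽_2: f(0) = 0 → root; f(1) = 0 → root.
Linear factors from roots: (θ), (θ + 1).
Complete factorization: f(θ) = (θ)·(θ + 1)·(θ^2 + θ + 1).
Factor degrees with multiplicity: 1 + 1 + 2 = 4.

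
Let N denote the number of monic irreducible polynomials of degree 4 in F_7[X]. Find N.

Gauss's count: N_{7}(4) = (1/4) Σ_{d|4} μ(4/d)·7^d.
Divisors of 4: 1, 2, 4; μ(4/d) for each: 0, -1, 1.
Σ = − 7^2 + 7^4 = 2352.
N = 2352/4 = 588.

588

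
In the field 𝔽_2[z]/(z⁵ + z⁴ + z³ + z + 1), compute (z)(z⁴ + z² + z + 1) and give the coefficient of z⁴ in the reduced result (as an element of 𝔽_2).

1

Multiply in 𝔽_2[z]: (z)·(z⁴ + z² + z + 1) = z⁵ + z³ + z² + z.
Reduce using z⁵ ≡ z⁴ + z³ + z + 1 (mod z⁵ + z⁴ + z³ + z + 1).
Reduced: z⁴ + z² + 1.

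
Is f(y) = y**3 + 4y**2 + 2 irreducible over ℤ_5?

No

Check for roots in ℤ_5: f(0) = 2; f(1) = 2; f(2) = 1; f(3) = 0 → root; f(4) = 0 → root.
f(3) = 0, so (y − 3) divides f(y); f is reducible.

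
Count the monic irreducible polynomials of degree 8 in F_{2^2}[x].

8160

Gauss's count: N_{4}(8) = (1/8) Σ_{d|8} μ(8/d)·4^d.
Divisors of 8: 1, 2, 4, 8; μ(8/d) for each: 0, 0, -1, 1.
Σ = − 4^4 + 4^8 = 65280.
N = 65280/8 = 8160.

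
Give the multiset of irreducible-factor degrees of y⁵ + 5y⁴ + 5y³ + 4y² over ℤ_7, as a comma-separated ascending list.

Write f(y) = y⁵ + 5y⁴ + 5y³ + 4y².
Linear factors from roots: (y), (y + 5), (y + 4), (y + 3).
Complete factorization: f(y) = (y + 3)·(y + 4)·(y + 5)·(y)^2.
Factor degrees with multiplicity: 1 + 1 + 1 + 1 + 1 = 5.

1, 1, 1, 1, 1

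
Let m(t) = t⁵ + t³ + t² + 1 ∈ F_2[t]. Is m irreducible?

Check for roots in F_2: m(0) = 1; m(1) = 0 → root.
m(1) = 0, so (t − 1) divides m(t); m is reducible.

No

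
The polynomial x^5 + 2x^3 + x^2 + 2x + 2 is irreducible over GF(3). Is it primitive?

No

Write f(x) = x^5 + 2x^3 + x^2 + 2x + 2.
|GF(3^5)^×| = 3^5 − 1 = 242. Prime factorization: 242 = 2·11^2.
f is primitive ⇔ x has order 242 in GF(3)[x]/(f), i.e. x^(242/q) ≠ 1 for each prime q | 242.
x^(121) mod f = 1
x^(22) mod f = 1
Since x^(121) = 1, the order of x divides 121 < 242; not primitive.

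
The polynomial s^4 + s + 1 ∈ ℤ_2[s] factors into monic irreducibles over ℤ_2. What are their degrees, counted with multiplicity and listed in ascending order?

Write g(s) = s^4 + s + 1.
Roots in ℤ_2: g(0) = 1; g(1) = 1.
Complete factorization: g(s) = (s^4 + s + 1).
Factor degrees with multiplicity: 4 = 4.

4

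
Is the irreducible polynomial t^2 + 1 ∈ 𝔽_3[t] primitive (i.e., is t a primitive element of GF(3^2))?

No

Write f(t) = t^2 + 1.
|GF(3^2)^×| = 3^2 − 1 = 8. Prime factorization: 8 = 2^3.
f is primitive ⇔ t has order 8 in GF(3)[t]/(f), i.e. t^(8/q) ≠ 1 for each prime q | 8.
t^(4) mod f = 1
Since t^(4) = 1, the order of t divides 4 < 8; not primitive.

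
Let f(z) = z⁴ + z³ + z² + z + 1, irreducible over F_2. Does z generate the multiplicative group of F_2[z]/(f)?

|GF(2^4)^×| = 2^4 − 1 = 15. Prime factorization: 15 = 3·5.
f is primitive ⇔ z has order 15 in GF(2)[z]/(f), i.e. z^(15/q) ≠ 1 for each prime q | 15.
z^(5) mod f = 1
z^(3) mod f = z³.
Since z^(5) = 1, the order of z divides 5 < 15; not primitive.

No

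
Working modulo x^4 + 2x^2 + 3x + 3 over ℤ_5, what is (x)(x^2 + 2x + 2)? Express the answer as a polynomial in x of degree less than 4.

Multiply in ℤ_5[x]: (x)·(x^2 + 2x + 2) = x^3 + 2x^2 + 2x.
Reduced: x^3 + 2x^2 + 2x.

x^3 + 2x^2 + 2x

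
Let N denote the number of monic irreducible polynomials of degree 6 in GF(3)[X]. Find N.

By the necklace-counting formula, N_3(6) = (1/6) Σ_{d|6} μ(6/d)·3^d.
Divisors of 6: 1, 2, 3, 6; μ(6/d) for each: 1, -1, -1, 1.
Σ = 3^1 − 3^2 − 3^3 + 3^6 = 696.
N = 696/6 = 116.

116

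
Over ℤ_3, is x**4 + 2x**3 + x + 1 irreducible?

Write P(x) = x**4 + 2x**3 + x + 1.
Check for roots in ℤ_3: P(0) = 1; P(1) = 2; P(2) = 2.
No roots, so no linear factors.
Monic irreducibles of degree 2 over GF(3): x**2 + 1, x**2 + x + 2, x**2 + 2x + 2.
None of them divide P (all give nonzero remainder).
No irreducible factor of degree ≤ 2 exists, so P is irreducible over GF(3).

Yes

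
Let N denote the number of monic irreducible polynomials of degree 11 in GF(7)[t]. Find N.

179756976

x^(7^11) − x is the product of all monic irreducibles of degree dividing 11; Möbius inversion gives N = (1/11) Σ μ(11/d)·7^d.
Divisors of 11: 1, 11; μ(11/d) for each: -1, 1.
Σ = − 7^1 + 7^11 = 1977326736.
N = 1977326736/11 = 179756976.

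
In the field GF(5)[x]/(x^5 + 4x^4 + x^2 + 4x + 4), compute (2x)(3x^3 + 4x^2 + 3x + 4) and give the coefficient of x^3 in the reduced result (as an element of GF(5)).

3

Multiply in GF(5)[x]: (2x)·(3x^3 + 4x^2 + 3x + 4) = x^4 + 3x^3 + x^2 + 3x.
Reduced: x^4 + 3x^3 + x^2 + 3x.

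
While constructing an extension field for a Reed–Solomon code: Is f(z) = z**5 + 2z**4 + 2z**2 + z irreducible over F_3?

Check for roots in F_3: f(0) = 0 → root; f(1) = 0 → root; f(2) = 2.
f(0) = 0, so (z) divides f(z); f is reducible.

No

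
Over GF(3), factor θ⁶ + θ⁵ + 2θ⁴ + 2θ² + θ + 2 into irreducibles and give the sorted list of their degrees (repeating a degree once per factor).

Write g(θ) = θ⁶ + θ⁵ + 2θ⁴ + 2θ² + θ + 2.
Roots in GF(3): g(0) = 2; g(1) = 0 → root; g(2) = 2.
Linear factors from roots: (θ + 2).
Complete factorization: g(θ) = (θ + 2)^3·(θ³ + θ² + 2θ + 1).
Factor degrees with multiplicity: 1 + 1 + 1 + 3 = 6.

1, 1, 1, 3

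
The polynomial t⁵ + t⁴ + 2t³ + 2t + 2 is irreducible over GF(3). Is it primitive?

No

Write f(t) = t⁵ + t⁴ + 2t³ + 2t + 2.
|GF(3^5)^×| = 3^5 − 1 = 242. Prime factorization: 242 = 2·11^2.
f is primitive ⇔ t has order 242 in GF(3)[t]/(f), i.e. t^(242/q) ≠ 1 for each prime q | 242.
t^(121) mod f = 1
t^(22) mod f = t⁴ + 2t.
Since t^(121) = 1, the order of t divides 121 < 242; not primitive.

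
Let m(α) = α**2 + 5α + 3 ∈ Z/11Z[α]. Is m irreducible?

Yes

Check each element of Z/11Z for a root: m(0)=3, m(1)=9, m(2)=6, m(3)=5, m(4)=6, m(5)=9, m(6)=3, m(7)=10, m(8)=8, m(9)=8, m(10)=10.
No roots. A degree-2 polynomial over a field with no linear factor is irreducible.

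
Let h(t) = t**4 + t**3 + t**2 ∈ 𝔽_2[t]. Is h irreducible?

Check for roots in 𝔽_2: h(0) = 0 → root; h(1) = 1.
h(0) = 0, so (t) divides h(t); h is reducible.

No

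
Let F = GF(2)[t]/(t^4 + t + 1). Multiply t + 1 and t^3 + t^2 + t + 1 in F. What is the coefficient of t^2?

0

Multiply in GF(2)[t]: (t + 1)·(t^3 + t^2 + t + 1) = t^4 + 1.
Reduce using t^4 ≡ t + 1 (mod t^4 + t + 1).
Reduced: t.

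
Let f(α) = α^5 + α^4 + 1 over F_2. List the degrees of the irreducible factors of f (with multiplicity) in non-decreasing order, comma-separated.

Roots in F_2: f(0) = 1; f(1) = 1.
Complete factorization: f(α) = (α^2 + α + 1)·(α^3 + α + 1).
Factor degrees with multiplicity: 2 + 3 = 5.

2, 3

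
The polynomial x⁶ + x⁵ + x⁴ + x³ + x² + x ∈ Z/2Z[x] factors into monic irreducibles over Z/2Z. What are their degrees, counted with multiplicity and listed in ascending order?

1, 1, 2, 2

Write h(x) = x⁶ + x⁵ + x⁴ + x³ + x² + x.
Roots in Z/2Z: h(0) = 0 → root; h(1) = 0 → root.
Linear factors from roots: (x), (x + 1).
Complete factorization: h(x) = (x)·(x + 1)·(x² + x + 1)^2.
Factor degrees with multiplicity: 1 + 1 + 2 + 2 = 6.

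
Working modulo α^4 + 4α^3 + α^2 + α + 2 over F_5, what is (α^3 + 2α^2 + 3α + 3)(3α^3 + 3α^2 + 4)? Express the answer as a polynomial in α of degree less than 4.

α^3 + 4α + 4

Multiply in F_5[α]: (α^3 + 2α^2 + 3α + 3)·(3α^3 + 3α^2 + 4) = 3α^6 + 4α^5 + 2α^3 + 2α^2 + 2α + 2.
Reduce using α^4 ≡ α^3 + 4α^2 + 4α + 3 (mod α^4 + 4α^3 + α^2 + α + 2).
Reduced: α^3 + 4α + 4.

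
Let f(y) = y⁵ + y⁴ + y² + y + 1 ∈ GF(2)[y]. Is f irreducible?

Check for roots in GF(2): f(0) = 1; f(1) = 1.
No roots, so no linear factors.
Monic irreducibles of degree 2 over GF(2): y² + y + 1.
None of them divide f (all give nonzero remainder).
No irreducible factor of degree ≤ 2 exists, so f is irreducible over GF(2).

Yes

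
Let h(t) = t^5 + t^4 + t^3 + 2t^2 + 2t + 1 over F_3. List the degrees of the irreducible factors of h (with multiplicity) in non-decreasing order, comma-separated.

Roots in F_3: h(0) = 1; h(1) = 2; h(2) = 0 → root.
Linear factors from roots: (t + 1).
Complete factorization: h(t) = (t + 1)·(t^4 + t^2 + t + 1).
Factor degrees with multiplicity: 1 + 4 = 5.

1, 4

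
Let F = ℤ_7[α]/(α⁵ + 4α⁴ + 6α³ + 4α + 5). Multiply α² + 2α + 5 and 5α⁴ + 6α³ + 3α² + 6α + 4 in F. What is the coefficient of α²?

Multiply in ℤ_7[α]: (α² + 2α + 5)·(5α⁴ + 6α³ + 3α² + 6α + 4) = 5α⁶ + 2α⁵ + 5α⁴ + 3α² + 3α + 6.
Reduce using α⁵ ≡ 3α⁴ + α³ + 3α + 2 (mod α⁵ + 4α⁴ + 6α³ + 4α + 5).
Reduced: 5α⁴ + 3α³ + 4α² + α + 5.

4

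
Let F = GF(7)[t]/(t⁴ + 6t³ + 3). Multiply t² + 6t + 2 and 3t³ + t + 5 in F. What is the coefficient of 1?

3

Multiply in GF(7)[t]: (t² + 6t + 2)·(3t³ + t + 5) = 3t⁵ + 4t⁴ + 4t² + 4t + 3.
Reduce using t⁴ ≡ t³ + 4 (mod t⁴ + 6t³ + 3).
Reduced: 4t² + 2t + 3.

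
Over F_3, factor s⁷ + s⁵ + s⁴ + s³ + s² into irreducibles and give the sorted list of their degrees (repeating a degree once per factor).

1, 1, 2, 3

Write g(s) = s⁷ + s⁵ + s⁴ + s³ + s².
Roots in F_3: g(0) = 0 → root; g(1) = 2; g(2) = 2.
Linear factors from roots: (s).
Complete factorization: g(s) = (s)^2·(s² + 2s + 2)·(s³ + s² + 2).
Factor degrees with multiplicity: 1 + 1 + 2 + 3 = 7.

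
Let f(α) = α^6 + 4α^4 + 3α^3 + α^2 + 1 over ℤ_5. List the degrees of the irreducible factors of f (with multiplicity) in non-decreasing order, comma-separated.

1, 2, 3

Roots in ℤ_5: f(0) = 1; f(1) = 0 → root; f(2) = 2; f(3) = 4; f(4) = 4.
Linear factors from roots: (α + 4).
Complete factorization: f(α) = (α + 4)·(α^2 + 2α + 4)·(α^3 + 4α^2 + 3α + 1).
Factor degrees with multiplicity: 1 + 2 + 3 = 6.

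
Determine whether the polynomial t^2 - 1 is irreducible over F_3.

No

Write h(t) = t^2 - 1.
Check for roots in F_3: h(0) = 2; h(1) = 0 → root; h(2) = 0 → root.
h(1) = 0, so (t − 1) divides h(t); h is reducible.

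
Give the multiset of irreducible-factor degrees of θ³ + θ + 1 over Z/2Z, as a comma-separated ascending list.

Write h(θ) = θ³ + θ + 1.
Roots in Z/2Z: h(0) = 1; h(1) = 1.
Complete factorization: h(θ) = (θ³ + θ + 1).
Factor degrees with multiplicity: 3 = 3.

3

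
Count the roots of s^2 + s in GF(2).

2

Write h(s) = s^2 + s.
Evaluate at each of the 2 elements of GF(2):
h(0) = 0 → root; h(1) = 0 → root.
Roots: {0, 1}.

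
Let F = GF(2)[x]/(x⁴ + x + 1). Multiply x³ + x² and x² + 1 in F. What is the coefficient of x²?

0

Multiply in GF(2)[x]: (x³ + x²)·(x² + 1) = x⁵ + x⁴ + x³ + x².
Reduce using x⁴ ≡ x + 1 (mod x⁴ + x + 1).
Reduced: x³ + 1.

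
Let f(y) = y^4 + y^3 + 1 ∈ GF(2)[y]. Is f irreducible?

Yes

Check for roots in GF(2): f(0) = 1; f(1) = 1.
No roots, so no linear factors.
Monic irreducibles of degree 2 over GF(2): y^2 + y + 1.
None of them divide f (all give nonzero remainder).
No irreducible factor of degree ≤ 2 exists, so f is irreducible over GF(2).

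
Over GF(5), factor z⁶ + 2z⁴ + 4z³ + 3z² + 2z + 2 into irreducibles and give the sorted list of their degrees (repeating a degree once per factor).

Write h(z) = z⁶ + 2z⁴ + 4z³ + 3z² + 2z + 2.
Roots in GF(5): h(0) = 2; h(1) = 4; h(2) = 1; h(3) = 4; h(4) = 2.
Complete factorization: h(z) = (z⁶ + 2z⁴ + 4z³ + 3z² + 2z + 2).
Factor degrees with multiplicity: 6 = 6.

6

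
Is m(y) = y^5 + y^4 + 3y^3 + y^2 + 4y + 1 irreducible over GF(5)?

No

Check for roots in GF(5): m(0) = 1; m(1) = 1; m(2) = 0 → root; m(3) = 2; m(4) = 0 → root.
m(2) = 0, so (y − 2) divides m(y); m is reducible.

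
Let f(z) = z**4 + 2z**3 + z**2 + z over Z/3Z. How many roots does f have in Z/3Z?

1

Evaluate at each of the 3 elements of Z/3Z:
f(0) = 0 → root; f(1) = 2; f(2) = 2.
Roots: {0}.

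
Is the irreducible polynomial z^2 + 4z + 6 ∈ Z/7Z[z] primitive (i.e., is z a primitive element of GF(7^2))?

No

Write f(z) = z^2 + 4z + 6.
|GF(7^2)^×| = 7^2 − 1 = 48. Prime factorization: 48 = 2^4·3.
f is primitive ⇔ z has order 48 in GF(7)[z]/(f), i.e. z^(48/q) ≠ 1 for each prime q | 48.
z^(24) mod f = 6.
z^(16) mod f = 1
Since z^(16) = 1, the order of z divides 16 < 48; not primitive.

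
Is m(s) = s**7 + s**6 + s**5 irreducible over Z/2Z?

Check for roots in Z/2Z: m(0) = 0 → root; m(1) = 1.
m(0) = 0, so (s) divides m(s); m is reducible.

No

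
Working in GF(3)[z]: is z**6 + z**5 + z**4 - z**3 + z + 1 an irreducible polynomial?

Write g(z) = z**6 + z**5 + z**4 - z**3 + z + 1.
Check for roots in GF(3): g(0) = 1; g(1) = 1; g(2) = 2.
No roots, so no linear factors.
Monic irreducibles of degree 2 over GF(3): z**2 + 1, z**2 + z - 1, z**2 - z - 1.
None of them divide g (all give nonzero remainder).
Degree-3 irreducible divisors: test the 8 monic irreducibles of degree 3 over GF(3).
None of them divide g (all give nonzero remainder).
No irreducible factor of degree ≤ 3 exists, so g is irreducible over GF(3).

Yes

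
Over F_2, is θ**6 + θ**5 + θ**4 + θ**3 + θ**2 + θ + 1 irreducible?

No

Write P(θ) = θ**6 + θ**5 + θ**4 + θ**3 + θ**2 + θ + 1.
Check for roots in F_2: P(0) = 1; P(1) = 1.
No roots, so no linear factors.
Monic irreducibles of degree 2 over GF(2): θ**2 + θ + 1.
None of them divide P (all give nonzero remainder).
Monic irreducibles of degree 3 over GF(2): θ**3 + θ + 1, θ**3 + θ**2 + 1.
θ**3 + θ + 1 divides P: P(θ) = (θ**3 + θ + 1)·(θ**3 + θ**2 + 1).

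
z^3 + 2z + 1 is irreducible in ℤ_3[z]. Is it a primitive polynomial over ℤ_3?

Write f(z) = z^3 + 2z + 1.
|GF(3^3)^×| = 3^3 − 1 = 26. Prime factorization: 26 = 2·13.
f is primitive ⇔ z has order 26 in GF(3)[z]/(f), i.e. z^(26/q) ≠ 1 for each prime q | 26.
z^(13) mod f = 2.
z^(2) mod f = z^2.
None equal 1, so z has full order 26; f is primitive.

Yes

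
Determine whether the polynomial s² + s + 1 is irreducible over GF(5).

Write m(s) = s² + s + 1.
Check for roots in GF(5): m(0) = 1; m(1) = 3; m(2) = 2; m(3) = 3; m(4) = 1.
No roots. A degree-2 polynomial over a field with no linear factor is irreducible.

Yes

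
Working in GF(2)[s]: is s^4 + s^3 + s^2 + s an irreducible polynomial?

No

Write h(s) = s^4 + s^3 + s^2 + s.
Check for roots in GF(2): h(0) = 0 → root; h(1) = 0 → root.
h(0) = 0, so (s) divides h(s); h is reducible.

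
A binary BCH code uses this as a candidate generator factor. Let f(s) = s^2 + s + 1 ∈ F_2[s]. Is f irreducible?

Check for roots in F_2: f(0) = 1; f(1) = 1.
No roots. A degree-2 polynomial over a field with no linear factor is irreducible.

Yes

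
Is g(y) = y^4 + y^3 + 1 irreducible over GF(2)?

Yes

Check for roots in GF(2): g(0) = 1; g(1) = 1.
No roots, so no linear factors.
Monic irreducibles of degree 2 over GF(2): y^2 + y + 1.
None of them divide g (all give nonzero remainder).
No irreducible factor of degree ≤ 2 exists, so g is irreducible over GF(2).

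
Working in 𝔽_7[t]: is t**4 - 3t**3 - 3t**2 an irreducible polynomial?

No

Write f(t) = t**4 - 3t**3 - 3t**2.
Check for roots in 𝔽_7: f(0) = 0 → root; f(1) = 2; f(2) = 1; f(3) = 1; f(4) = 2; f(5) = 0 → root; f(6) = 1.
f(0) = 0, so (t) divides f(t); f is reducible.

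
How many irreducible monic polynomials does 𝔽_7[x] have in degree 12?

The number of monic irreducibles of degree 12 over GF(7) is (1/12)·Σ_{d∣12} μ(12/d) 7^d.
Divisors of 12: 1, 2, 3, 4, 6, 12; μ(12/d) for each: 0, 1, 0, -1, -1, 1.
Σ = 7^2 − 7^4 − 7^6 + 7^12 = 13841167200.
N = 13841167200/12 = 1153430600.

1153430600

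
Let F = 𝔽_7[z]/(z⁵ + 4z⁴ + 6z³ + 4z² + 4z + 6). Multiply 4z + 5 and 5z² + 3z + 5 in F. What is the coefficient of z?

Multiply in 𝔽_7[z]: (4z + 5)·(5z² + 3z + 5) = 6z³ + 2z² + 4.
Reduced: 6z³ + 2z² + 4.

0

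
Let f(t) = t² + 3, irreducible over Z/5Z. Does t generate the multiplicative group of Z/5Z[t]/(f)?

No

|GF(5^2)^×| = 5^2 − 1 = 24. Prime factorization: 24 = 2^3·3.
f is primitive ⇔ t has order 24 in GF(5)[t]/(f), i.e. t^(24/q) ≠ 1 for each prime q | 24.
t^(12) mod f = 4.
t^(8) mod f = 1
Since t^(8) = 1, the order of t divides 8 < 24; not primitive.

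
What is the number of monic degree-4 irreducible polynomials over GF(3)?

By the necklace-counting formula, N_3(4) = (1/4) Σ_{d|4} μ(4/d)·3^d.
Divisors of 4: 1, 2, 4; μ(4/d) for each: 0, -1, 1.
Σ = − 3^2 + 3^4 = 72.
N = 72/4 = 18.

18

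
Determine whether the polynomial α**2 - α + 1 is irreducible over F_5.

Write m(α) = α**2 - α + 1.
Check for roots in F_5: m(0) = 1; m(1) = 1; m(2) = 3; m(3) = 2; m(4) = 3.
No roots. A degree-2 polynomial over a field with no linear factor is irreducible.

Yes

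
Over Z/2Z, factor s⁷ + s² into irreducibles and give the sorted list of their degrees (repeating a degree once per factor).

Write g(s) = s⁷ + s².
Roots in Z/2Z: g(0) = 0 → root; g(1) = 0 → root.
Linear factors from roots: (s), (s + 1).
Complete factorization: g(s) = (s + 1)·(s)^2·(s⁴ + s³ + s² + s + 1).
Factor degrees with multiplicity: 1 + 1 + 1 + 4 = 7.

1, 1, 1, 4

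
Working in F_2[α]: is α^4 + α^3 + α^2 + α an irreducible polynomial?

No

Write P(α) = α^4 + α^3 + α^2 + α.
Check for roots in F_2: P(0) = 0 → root; P(1) = 0 → root.
P(0) = 0, so (α) divides P(α); P is reducible.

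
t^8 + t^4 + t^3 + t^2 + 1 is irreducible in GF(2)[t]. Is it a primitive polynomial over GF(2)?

Write f(t) = t^8 + t^4 + t^3 + t^2 + 1.
|GF(2^8)^×| = 2^8 − 1 = 255. Prime factorization: 255 = 3·5·17.
f is primitive ⇔ t has order 255 in GF(2)[t]/(f), i.e. t^(255/q) ≠ 1 for each prime q | 255.
t^(85) mod f = t^7 + t^6 + t^4 + t^2 + t.
t^(51) mod f = t^3 + t.
t^(15) mod f = t^5 + t^2 + t.
None equal 1, so t has full order 255; f is primitive.

Yes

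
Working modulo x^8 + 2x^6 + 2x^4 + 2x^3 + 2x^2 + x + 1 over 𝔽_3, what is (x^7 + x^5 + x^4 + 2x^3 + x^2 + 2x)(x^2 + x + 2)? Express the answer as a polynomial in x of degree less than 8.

Multiply in 𝔽_3[x]: (x^7 + x^5 + x^4 + 2x^3 + x^2 + 2x)·(x^2 + x + 2) = x^9 + x^8 + 2x^6 + 2x^5 + 2x^4 + x^3 + x^2 + x.
Reduce using x^8 ≡ x^6 + x^4 + x^3 + x^2 + 2x + 2 (mod x^8 + 2x^6 + 2x^4 + 2x^3 + 2x^2 + x + 1).
Reduced: x^7 + x^4 + x^2 + 2x + 2.

x^7 + x^4 + x^2 + 2x + 2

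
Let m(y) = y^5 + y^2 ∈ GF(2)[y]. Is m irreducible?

Check for roots in GF(2): m(0) = 0 → root; m(1) = 0 → root.
m(0) = 0, so (y) divides m(y); m is reducible.

No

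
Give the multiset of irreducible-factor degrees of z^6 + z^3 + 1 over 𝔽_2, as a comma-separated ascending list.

Write g(z) = z^6 + z^3 + 1.
Roots in 𝔽_2: g(0) = 1; g(1) = 1.
Complete factorization: g(z) = (z^6 + z^3 + 1).
Factor degrees with multiplicity: 6 = 6.

6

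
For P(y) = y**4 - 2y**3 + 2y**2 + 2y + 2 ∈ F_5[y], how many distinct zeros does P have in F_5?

Evaluate at each of the 5 elements of F_5:
P(0) = 2; P(1) = 0 → root; P(2) = 4; P(3) = 3; P(4) = 0 → root.
Roots: {1, 4}.

2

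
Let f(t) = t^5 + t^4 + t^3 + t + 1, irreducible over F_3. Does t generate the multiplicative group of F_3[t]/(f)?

|GF(3^5)^×| = 3^5 − 1 = 242. Prime factorization: 242 = 2·11^2.
f is primitive ⇔ t has order 242 in GF(3)[t]/(f), i.e. t^(242/q) ≠ 1 for each prime q | 242.
t^(121) mod f = 2.
t^(22) mod f = t^4 + 2t^3 + t^2 + 1.
None equal 1, so t has full order 242; f is primitive.

Yes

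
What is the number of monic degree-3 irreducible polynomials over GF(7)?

112

x^(7^3) − x is the product of all monic irreducibles of degree dividing 3; Möbius inversion gives N = (1/3) Σ μ(3/d)·7^d.
Divisors of 3: 1, 3; μ(3/d) for each: -1, 1.
Σ = − 7^1 + 7^3 = 336.
N = 336/3 = 112.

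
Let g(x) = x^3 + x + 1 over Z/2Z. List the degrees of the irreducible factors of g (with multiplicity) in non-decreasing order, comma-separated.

Roots in Z/2Z: g(0) = 1; g(1) = 1.
Complete factorization: g(x) = (x^3 + x + 1).
Factor degrees with multiplicity: 3 = 3.

3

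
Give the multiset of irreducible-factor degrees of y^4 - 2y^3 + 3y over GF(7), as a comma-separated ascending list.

1, 1, 1, 1

Write g(y) = y^4 - 2y^3 + 3y.
Linear factors from roots: (y), (y + 3), (y + 1).
Complete factorization: g(y) = (y)·(y + 3)·(y + 1)^2.
Factor degrees with multiplicity: 1 + 1 + 1 + 1 = 4.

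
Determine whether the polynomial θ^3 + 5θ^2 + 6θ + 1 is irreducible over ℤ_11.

Write f(θ) = θ^3 + 5θ^2 + 6θ + 1.
Check each element of ℤ_11 for a root: f(0)=1, f(1)=2, f(2)=8, f(3)=3, f(4)=4, f(5)=6, f(6)=4, f(7)=4, f(8)=1, f(9)=1, f(10)=10.
No roots. A degree-3 polynomial over a field with no linear factor is irreducible.

Yes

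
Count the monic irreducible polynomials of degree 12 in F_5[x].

Gauss's count: N_{5}(12) = (1/12) Σ_{d|12} μ(12/d)·5^d.
Divisors of 12: 1, 2, 3, 4, 6, 12; μ(12/d) for each: 0, 1, 0, -1, -1, 1.
Σ = 5^2 − 5^4 − 5^6 + 5^12 = 244124400.
N = 244124400/12 = 20343700.

20343700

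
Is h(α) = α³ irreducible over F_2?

Check for roots in F_2: h(0) = 0 → root; h(1) = 1.
h(0) = 0, so (α) divides h(α); h is reducible.

No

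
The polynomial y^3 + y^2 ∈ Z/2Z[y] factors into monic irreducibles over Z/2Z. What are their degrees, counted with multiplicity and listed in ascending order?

Write f(y) = y^3 + y^2.
Roots in Z/2Z: f(0) = 0 → root; f(1) = 0 → root.
Linear factors from roots: (y), (y + 1).
Complete factorization: f(y) = (y + 1)·(y)^2.
Factor degrees with multiplicity: 1 + 1 + 1 = 3.

1, 1, 1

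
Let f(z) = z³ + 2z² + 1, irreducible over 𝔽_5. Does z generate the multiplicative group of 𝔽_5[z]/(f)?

No

|GF(5^3)^×| = 5^3 − 1 = 124. Prime factorization: 124 = 2^2·31.
f is primitive ⇔ z has order 124 in GF(5)[z]/(f), i.e. z^(124/q) ≠ 1 for each prime q | 124.
z^(62) mod f = 1
z^(4) mod f = 4z² + 4z + 2.
Since z^(62) = 1, the order of z divides 62 < 124; not primitive.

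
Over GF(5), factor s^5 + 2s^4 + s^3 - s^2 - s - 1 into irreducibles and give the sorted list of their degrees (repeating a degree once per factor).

Write g(s) = s^5 + 2s^4 + s^3 - s^2 - s - 1.
Roots in GF(5): g(0) = 4; g(1) = 1; g(2) = 0 → root; g(3) = 4; g(4) = 4.
Linear factors from roots: (s - 2).
Complete factorization: g(s) = (s - 2)·(s^2 - 2)·(s^2 - s + 1).
Factor degrees with multiplicity: 1 + 2 + 2 = 5.

1, 2, 2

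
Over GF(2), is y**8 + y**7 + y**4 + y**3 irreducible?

No

Write f(y) = y**8 + y**7 + y**4 + y**3.
Check for roots in GF(2): f(0) = 0 → root; f(1) = 0 → root.
f(0) = 0, so (y) divides f(y); f is reducible.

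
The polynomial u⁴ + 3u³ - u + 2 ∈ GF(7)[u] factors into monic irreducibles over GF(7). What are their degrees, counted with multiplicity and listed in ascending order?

1, 3

Write h(u) = u⁴ + 3u³ - u + 2.
Linear factors from roots: (u - 3).
Complete factorization: h(u) = (u - 3)·(u³ - u² - 3u - 3).
Factor degrees with multiplicity: 1 + 3 = 4.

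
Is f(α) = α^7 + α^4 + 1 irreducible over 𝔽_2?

Check for roots in 𝔽_2: f(0) = 1; f(1) = 1.
No roots, so no linear factors.
Monic irreducibles of degree 2 over GF(2): α^2 + α + 1.
None of them divide f (all give nonzero remainder).
Monic irreducibles of degree 3 over GF(2): α^3 + α + 1, α^3 + α^2 + 1.
None of them divide f (all give nonzero remainder).
No irreducible factor of degree ≤ 3 exists, so f is irreducible over GF(2).

Yes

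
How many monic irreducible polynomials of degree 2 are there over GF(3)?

3

By the necklace-counting formula, N_3(2) = (1/2) Σ_{d|2} μ(2/d)·3^d.
Divisors of 2: 1, 2; μ(2/d) for each: -1, 1.
Σ = − 3^1 + 3^2 = 6.
N = 6/2 = 3.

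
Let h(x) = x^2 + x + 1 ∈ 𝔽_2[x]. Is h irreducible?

Yes

Check for roots in 𝔽_2: h(0) = 1; h(1) = 1.
No roots. A degree-2 polynomial over a field with no linear factor is irreducible.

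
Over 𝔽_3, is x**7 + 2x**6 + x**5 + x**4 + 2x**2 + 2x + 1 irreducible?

Yes

Write g(x) = x**7 + 2x**6 + x**5 + x**4 + 2x**2 + 2x + 1.
Check for roots in 𝔽_3: g(0) = 1; g(1) = 1; g(2) = 2.
No roots, so no linear factors.
Monic irreducibles of degree 2 over GF(3): x**2 + 1, x**2 + x + 2, x**2 + 2x + 2.
None of them divide g (all give nonzero remainder).
Degree-3 irreducible divisors: test the 8 monic irreducibles of degree 3 over GF(3).
None of them divide g (all give nonzero remainder).
No irreducible factor of degree ≤ 3 exists, so g is irreducible over GF(3).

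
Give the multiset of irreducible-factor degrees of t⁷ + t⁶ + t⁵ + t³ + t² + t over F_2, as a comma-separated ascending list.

1, 1, 1, 1, 1, 2

Write g(t) = t⁷ + t⁶ + t⁵ + t³ + t² + t.
Roots in F_2: g(0) = 0 → root; g(1) = 0 → root.
Linear factors from roots: (t), (t + 1).
Complete factorization: g(t) = (t)·(t + 1)^4·(t² + t + 1).
Factor degrees with multiplicity: 1 + 1 + 1 + 1 + 1 + 2 = 7.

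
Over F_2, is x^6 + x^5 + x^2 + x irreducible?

Write m(x) = x^6 + x^5 + x^2 + x.
Check for roots in F_2: m(0) = 0 → root; m(1) = 0 → root.
m(0) = 0, so (x) divides m(x); m is reducible.

No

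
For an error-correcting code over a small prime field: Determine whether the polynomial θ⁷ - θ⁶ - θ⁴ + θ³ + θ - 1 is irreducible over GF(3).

Write P(θ) = θ⁷ - θ⁶ - θ⁴ + θ³ + θ - 1.
Check for roots in GF(3): P(0) = 2; P(1) = 0 → root; P(2) = 0 → root.
P(1) = 0, so (θ − 1) divides P(θ); P is reducible.

No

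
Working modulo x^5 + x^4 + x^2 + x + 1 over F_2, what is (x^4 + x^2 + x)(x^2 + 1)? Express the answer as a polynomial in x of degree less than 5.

x^4 + x^2 + x + 1

Multiply in F_2[x]: (x^4 + x^2 + x)·(x^2 + 1) = x^6 + x^3 + x^2 + x.
Reduce using x^5 ≡ x^4 + x^2 + x + 1 (mod x^5 + x^4 + x^2 + x + 1).
Reduced: x^4 + x^2 + x + 1.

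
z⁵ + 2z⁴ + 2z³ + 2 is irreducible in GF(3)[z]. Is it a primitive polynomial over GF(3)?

Write f(z) = z⁵ + 2z⁴ + 2z³ + 2.
|GF(3^5)^×| = 3^5 − 1 = 242. Prime factorization: 242 = 2·11^2.
f is primitive ⇔ z has order 242 in GF(3)[z]/(f), i.e. z^(242/q) ≠ 1 for each prime q | 242.
z^(121) mod f = 1
z^(22) mod f = z⁴ + z² + z + 2.
Since z^(121) = 1, the order of z divides 121 < 242; not primitive.

No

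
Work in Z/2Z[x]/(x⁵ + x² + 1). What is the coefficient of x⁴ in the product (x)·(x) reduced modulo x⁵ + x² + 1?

Multiply in Z/2Z[x]: (x)·(x) = x².
Reduced: x².

0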